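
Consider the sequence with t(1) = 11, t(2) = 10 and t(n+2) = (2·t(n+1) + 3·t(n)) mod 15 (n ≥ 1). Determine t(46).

10

t(1) = 11; t(2) = 10; t(3) = 8; t(4) = 1; t(5) = 11; t(6) = 10.
The sequence repeats with period 4.
So t(46) = t(1 + ((46-1) mod 4)) = t(2) = 10.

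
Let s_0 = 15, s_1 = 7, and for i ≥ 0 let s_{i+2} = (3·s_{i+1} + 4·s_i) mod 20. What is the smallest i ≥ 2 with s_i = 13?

6

Computing terms: s_0 = 15; s_1 = 7; s_2 = 1; s_3 = 11; s_4 = 17; s_5 = 15; s_6 = 13; s_7 = 19; s_8 = 9; s_9 = 3; s_{10} = 5; s_{11} = 7; s_{12} = 1.
Since (s_{11}, s_{12}) = (s_1, s_2) = (7, 1) (two consecutive terms determine the rest), the sequence is eventually periodic: after a pre-period of length 1 it cycles with period 10.
The value 13 first appears (with i ≥ 2) at s_6.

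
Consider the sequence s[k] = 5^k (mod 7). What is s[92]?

We have s[1] = 5; s[2] = 4; s[3] = 6; s[4] = 2; s[5] = 3; s[6] = 1; s[7] = 5.
Since s[7] = s[1] = 5, the sequence is periodic with period 6.
So s[92] = s[1 + ((92-1) mod 6)] = s[2] = 4.

4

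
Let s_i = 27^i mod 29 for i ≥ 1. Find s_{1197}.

We have s_1 = 27, s_2 = 4, s_3 = 21, s_4 = 16, s_5 = 26, s_6 = 6, s_7 = 17, s_8 = 24, s_9 = 10, s_{10} = 9, s_{11} = 11, s_{12} = 7, s_{13} = 15, s_{14} = 28, s_{15} = 2, s_{16} = 25, s_{17} = 8, s_{18} = 13, s_{19} = 3, s_{20} = 23, s_{21} = 12, s_{22} = 5, s_{23} = 19, s_{24} = 20, s_{25} = 18, s_{26} = 22, s_{27} = 14, s_{28} = 1, s_{29} = 27.
Since s_{29} = s_1 = 27, the sequence is periodic with period 28.
So s_{1197} = s_{1 + ((1197-1) mod 28)} = s_{21} = 12.

12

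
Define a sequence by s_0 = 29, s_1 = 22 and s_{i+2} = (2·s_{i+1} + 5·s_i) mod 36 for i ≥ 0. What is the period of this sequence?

Computing terms: s_0 = 29,  s_1 = 22,  s_2 = 9,  s_3 = 20,  s_4 = 13,  s_5 = 18,  s_6 = 29,  s_7 = 4,  s_8 = 9,  s_9 = 2,  s_{10} = 13,  s_{11} = 0,  s_{12} = 29,  s_{13} = 22.
The sequence repeats with period 12.

12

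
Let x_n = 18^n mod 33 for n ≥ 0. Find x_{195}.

21

x_0 = 1, x_1 = 18, x_2 = 27, x_3 = 24, x_4 = 3, x_5 = 21, x_6 = 15, x_7 = 6, x_8 = 9, x_9 = 30, x_{10} = 12, x_{11} = 18.
Since x_{11} = x_1 = 18, the sequence is eventually periodic: after a pre-period of length 1 it cycles with period 10.
For n ≥ 1, x_n depends only on (n - 1) mod 10. (195 - 1) mod 10 = 4, so x_{195} = x_5 = 21.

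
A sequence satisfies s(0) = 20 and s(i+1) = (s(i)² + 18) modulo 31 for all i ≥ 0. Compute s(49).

We have s(0) = 20; s(1) = 15; s(2) = 26; s(3) = 12; s(4) = 7; s(5) = 5; s(6) = 12.
Since s(6) = s(3) = 12, the sequence is eventually periodic: after a pre-period of length 3 it cycles with period 3.
For i ≥ 3, s(i) depends only on (i - 3) mod 3. (49 - 3) mod 3 = 1, so s(49) = s(4) = 7.

7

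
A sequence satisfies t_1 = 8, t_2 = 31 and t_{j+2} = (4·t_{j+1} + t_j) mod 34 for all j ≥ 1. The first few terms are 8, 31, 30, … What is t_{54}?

We have t_1 = 8,  t_2 = 31,  t_3 = 30,  t_4 = 15,  t_5 = 22,  t_6 = 1,  t_7 = 26,  t_8 = 3,  t_9 = 4,  t_{10} = 19,  t_{11} = 12,  t_{12} = 33,  t_{13} = 8,  t_{14} = 31.
The sequence repeats with period 12.
So t_{54} = t_{1 + ((54-1) mod 12)} = t_6 = 1.

1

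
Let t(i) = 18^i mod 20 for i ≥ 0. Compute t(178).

Computing terms: t(0) = 1, t(1) = 18, t(2) = 4, t(3) = 12, t(4) = 16, t(5) = 8, t(6) = 4.
Since t(6) = t(2) = 4, the sequence is eventually periodic: after a pre-period of length 2 it cycles with period 4.
For i ≥ 2, t(i) depends only on (i - 2) mod 4. (178 - 2) mod 4 = 0, so t(178) = t(2) = 4.

4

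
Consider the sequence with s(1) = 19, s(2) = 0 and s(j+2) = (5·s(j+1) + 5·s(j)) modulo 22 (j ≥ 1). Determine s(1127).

14

We have s(1) = 19; s(2) = 0; s(3) = 7; s(4) = 13; s(5) = 12; s(6) = 15; s(7) = 3; s(8) = 2; s(9) = 3; s(10) = 3; s(11) = 8; s(12) = 11; s(13) = 7; s(14) = 2; s(15) = 1; s(16) = 15; s(17) = 14; s(18) = 13; s(19) = 3; s(20) = 14; s(21) = 19; s(22) = 11; s(23) = 18; s(24) = 13; s(25) = 1; s(26) = 4; s(27) = 3; s(28) = 13; s(29) = 14; s(30) = 3; s(31) = 19; s(32) = 0.
The sequence repeats with period 30.
(1127 - 1) mod 30 = 16, so s(1127) = s(17) = 14.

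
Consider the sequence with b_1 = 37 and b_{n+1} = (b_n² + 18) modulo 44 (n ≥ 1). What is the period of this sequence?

3

Listing terms: b_1 = 37; b_2 = 23; b_3 = 19; b_4 = 27; b_5 = 43; b_6 = 19.
Since b_6 = b_3 = 19, the sequence is eventually periodic: after a pre-period of length 2 it cycles with period 3.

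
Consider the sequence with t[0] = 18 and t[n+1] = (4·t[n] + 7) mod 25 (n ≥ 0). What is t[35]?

19

We have t[0] = 18,  t[1] = 4,  t[2] = 23,  t[3] = 24,  t[4] = 3,  t[5] = 19,  t[6] = 8,  t[7] = 14,  t[8] = 13,  t[9] = 9,  t[10] = 18.
Since t[10] = t[0] = 18, the sequence is periodic with period 10.
(35 - 0) mod 10 = 5, so t[35] = t[5] = 19.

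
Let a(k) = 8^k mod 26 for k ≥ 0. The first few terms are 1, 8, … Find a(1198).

12

We have a(0) = 1; a(1) = 8; a(2) = 12; a(3) = 18; a(4) = 14; a(5) = 8.
Since a(5) = a(1) = 8, the sequence is eventually periodic: after a pre-period of length 1 it cycles with period 4.
For k ≥ 1, a(k) depends only on (k - 1) mod 4. (1198 - 1) mod 4 = 1, so a(1198) = a(2) = 12.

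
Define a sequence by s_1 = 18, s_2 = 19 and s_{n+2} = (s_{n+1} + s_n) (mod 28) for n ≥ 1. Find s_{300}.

We have s_1 = 18; s_2 = 19; s_3 = 9; s_4 = 0; s_5 = 9; s_6 = 9; s_7 = 18; s_8 = 27; s_9 = 17; s_{10} = 16; s_{11} = 5; s_{12} = 21; s_{13} = 26; s_{14} = 19; s_{15} = 17; s_{16} = 8; s_{17} = 25; s_{18} = 5; s_{19} = 2; s_{20} = 7; s_{21} = 9; s_{22} = 16; s_{23} = 25; s_{24} = 13; s_{25} = 10; s_{26} = 23; s_{27} = 5; s_{28} = 0; s_{29} = 5; s_{30} = 5; s_{31} = 10; s_{32} = 15; s_{33} = 25; s_{34} = 12; s_{35} = 9; s_{36} = 21; s_{37} = 2; s_{38} = 23; s_{39} = 25; s_{40} = 20; s_{41} = 17; s_{42} = 9; s_{43} = 26; s_{44} = 7; s_{45} = 5; s_{46} = 12; s_{47} = 17; s_{48} = 1; s_{49} = 18; s_{50} = 19.
Since (s_{49}, s_{50}) = (s_1, s_2) = (18, 19) (two consecutive terms determine the rest), the sequence is periodic with period 48.
(300 - 1) mod 48 = 11, so s_{300} = s_{12} = 21.

21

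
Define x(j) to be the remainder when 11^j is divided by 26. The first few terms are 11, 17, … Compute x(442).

23

Computing terms: x(1) = 11, x(2) = 17, x(3) = 5, x(4) = 3, x(5) = 7, x(6) = 25, x(7) = 15, x(8) = 9, x(9) = 21, x(10) = 23, x(11) = 19, x(12) = 1, x(13) = 11.
Since x(13) = x(1) = 11, the sequence is periodic with period 12.
So x(442) = x(1 + ((442-1) mod 12)) = x(10) = 23.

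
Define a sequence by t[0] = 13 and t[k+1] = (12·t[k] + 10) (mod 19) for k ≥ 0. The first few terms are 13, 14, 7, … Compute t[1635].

18

Computing terms: t[0] = 13; t[1] = 14; t[2] = 7; t[3] = 18; t[4] = 17; t[5] = 5; t[6] = 13.
The sequence repeats with period 6.
(1635 - 0) mod 6 = 3, so t[1635] = t[3] = 18.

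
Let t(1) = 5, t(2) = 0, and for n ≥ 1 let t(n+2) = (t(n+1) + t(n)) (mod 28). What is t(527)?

We have t(1) = 5, t(2) = 0, t(3) = 5, t(4) = 5, t(5) = 10, t(6) = 15, t(7) = 25, t(8) = 12, t(9) = 9, t(10) = 21, t(11) = 2, t(12) = 23, t(13) = 25, t(14) = 20, t(15) = 17, t(16) = 9, t(17) = 26, t(18) = 7, t(19) = 5, t(20) = 12, t(21) = 17, t(22) = 1, t(23) = 18, t(24) = 19, t(25) = 9, t(26) = 0, t(27) = 9, t(28) = 9, t(29) = 18, t(30) = 27, t(31) = 17, t(32) = 16, t(33) = 5, t(34) = 21, t(35) = 26, t(36) = 19, t(37) = 17, t(38) = 8, t(39) = 25, t(40) = 5, t(41) = 2, t(42) = 7, t(43) = 9, t(44) = 16, t(45) = 25, t(46) = 13, t(47) = 10, t(48) = 23, t(49) = 5, t(50) = 0.
Since (t(49), t(50)) = (t(1), t(2)) = (5, 0) (two consecutive terms determine the rest), the sequence is periodic with period 48.
So t(527) = t(1 + ((527-1) mod 48)) = t(47) = 10.

10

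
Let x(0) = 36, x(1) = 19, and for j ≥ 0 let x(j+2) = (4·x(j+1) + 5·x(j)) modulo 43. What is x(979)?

x(0) = 36, x(1) = 19, x(2) = 41, x(3) = 1, x(4) = 37, x(5) = 24, x(6) = 23, x(7) = 40, x(8) = 17, x(9) = 10, x(10) = 39, x(11) = 34, x(12) = 30, x(13) = 32, x(14) = 20, x(15) = 25, x(16) = 28, x(17) = 22, x(18) = 13, x(19) = 33, x(20) = 25, x(21) = 7, x(22) = 24, x(23) = 2, x(24) = 42, x(25) = 6, x(26) = 19, x(27) = 20, x(28) = 3, x(29) = 26, x(30) = 33, x(31) = 4, x(32) = 9, x(33) = 13, x(34) = 11, x(35) = 23, x(36) = 18, x(37) = 15, x(38) = 21, x(39) = 30, x(40) = 10, x(41) = 18, x(42) = 36, x(43) = 19.
The sequence repeats with period 42.
So x(979) = x(0 + ((979-0) mod 42)) = x(13) = 32.

32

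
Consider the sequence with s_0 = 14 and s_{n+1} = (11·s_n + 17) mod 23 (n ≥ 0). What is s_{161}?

Listing terms: s_0 = 14,  s_1 = 10,  s_2 = 12,  s_3 = 11,  s_4 = 0,  s_5 = 17,  s_6 = 20,  s_7 = 7,  s_8 = 2,  s_9 = 16,  s_{10} = 9,  s_{11} = 1,  s_{12} = 5,  s_{13} = 3,  s_{14} = 4,  s_{15} = 15,  s_{16} = 21,  s_{17} = 18,  s_{18} = 8,  s_{19} = 13,  s_{20} = 22,  s_{21} = 6,  s_{22} = 14.
The sequence repeats with period 22.
(161 - 0) mod 22 = 7, so s_{161} = s_7 = 7.

7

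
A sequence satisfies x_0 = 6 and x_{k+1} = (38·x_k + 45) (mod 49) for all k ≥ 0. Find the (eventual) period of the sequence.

Listing terms: x_0 = 6; x_1 = 28; x_2 = 31; x_3 = 47; x_4 = 18; x_5 = 43; x_6 = 13; x_7 = 0; x_8 = 45; x_9 = 40; x_{10} = 46; x_{11} = 29; x_{12} = 20; x_{13} = 21; x_{14} = 10; x_{15} = 33; x_{16} = 25; x_{17} = 15; x_{18} = 27; x_{19} = 42; x_{20} = 24; x_{21} = 26; x_{22} = 4; x_{23} = 1; x_{24} = 34; x_{25} = 14; x_{26} = 38; x_{27} = 19; x_{28} = 32; x_{29} = 36; x_{30} = 41; x_{31} = 35; x_{32} = 3; x_{33} = 12; x_{34} = 11; x_{35} = 22; x_{36} = 48; x_{37} = 7; x_{38} = 17; x_{39} = 5; x_{40} = 39; x_{41} = 8; x_{42} = 6.
Since x_{42} = x_0 = 6, the sequence is periodic with period 42.

42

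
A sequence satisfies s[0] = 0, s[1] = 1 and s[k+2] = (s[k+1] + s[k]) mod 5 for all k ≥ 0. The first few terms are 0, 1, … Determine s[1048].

Listing terms: s[0] = 0, s[1] = 1, s[2] = 1, s[3] = 2, s[4] = 3, s[5] = 0, s[6] = 3, s[7] = 3, s[8] = 1, s[9] = 4, s[10] = 0, s[11] = 4, s[12] = 4, s[13] = 3, s[14] = 2, s[15] = 0, s[16] = 2, s[17] = 2, s[18] = 4, s[19] = 1, s[20] = 0, s[21] = 1.
Since (s[20], s[21]) = (s[0], s[1]) = (0, 1) (two consecutive terms determine the rest), the sequence is periodic with period 20.
(1048 - 0) mod 20 = 8, so s[1048] = s[8] = 1.

1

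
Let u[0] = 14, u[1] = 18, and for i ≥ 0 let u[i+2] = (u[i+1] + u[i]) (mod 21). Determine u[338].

Listing terms: u[0] = 14,  u[1] = 18,  u[2] = 11,  u[3] = 8,  u[4] = 19,  u[5] = 6,  u[6] = 4,  u[7] = 10,  u[8] = 14,  u[9] = 3,  u[10] = 17,  u[11] = 20,  u[12] = 16,  u[13] = 15,  u[14] = 10,  u[15] = 4,  u[16] = 14,  u[17] = 18.
Since (u[16], u[17]) = (u[0], u[1]) = (14, 18) (two consecutive terms determine the rest), the sequence is periodic with period 16.
So u[338] = u[0 + ((338-0) mod 16)] = u[2] = 11.

11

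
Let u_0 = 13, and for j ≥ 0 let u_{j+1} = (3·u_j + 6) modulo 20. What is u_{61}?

Listing terms: u_0 = 13,  u_1 = 5,  u_2 = 1,  u_3 = 9,  u_4 = 13.
The sequence repeats with period 4.
So u_{61} = u_{0 + ((61-0) mod 4)} = u_1 = 5.

5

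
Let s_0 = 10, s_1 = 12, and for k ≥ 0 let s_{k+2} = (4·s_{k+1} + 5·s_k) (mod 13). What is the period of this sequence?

4

s_0 = 10; s_1 = 12; s_2 = 7; s_3 = 10; s_4 = 10; s_5 = 12.
The sequence repeats with period 4.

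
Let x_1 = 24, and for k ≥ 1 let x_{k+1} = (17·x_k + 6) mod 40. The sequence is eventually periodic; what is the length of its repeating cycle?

Computing terms: x_1 = 24,  x_2 = 14,  x_3 = 4,  x_4 = 34,  x_5 = 24.
The sequence repeats with period 4.

4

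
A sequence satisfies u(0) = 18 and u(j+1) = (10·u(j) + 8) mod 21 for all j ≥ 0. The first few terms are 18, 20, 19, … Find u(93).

9

Listing terms: u(0) = 18; u(1) = 20; u(2) = 19; u(3) = 9; u(4) = 14; u(5) = 1; u(6) = 18.
Since u(6) = u(0) = 18, the sequence is periodic with period 6.
So u(93) = u(0 + ((93-0) mod 6)) = u(3) = 9.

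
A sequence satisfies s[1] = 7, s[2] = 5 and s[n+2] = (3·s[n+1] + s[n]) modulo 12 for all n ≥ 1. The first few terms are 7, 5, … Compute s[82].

11

Listing terms: s[1] = 7,  s[2] = 5,  s[3] = 10,  s[4] = 11,  s[5] = 7,  s[6] = 8,  s[7] = 7,  s[8] = 5.
Since (s[7], s[8]) = (s[1], s[2]) = (7, 5) (two consecutive terms determine the rest), the sequence is periodic with period 6.
(82 - 1) mod 6 = 3, so s[82] = s[4] = 11.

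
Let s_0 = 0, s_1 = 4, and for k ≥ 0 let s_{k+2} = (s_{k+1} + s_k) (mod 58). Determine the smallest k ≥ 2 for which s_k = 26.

8

s_0 = 0; s_1 = 4; s_2 = 4; s_3 = 8; s_4 = 12; s_5 = 20; s_6 = 32; s_7 = 52; s_8 = 26; s_9 = 20; s_{10} = 46; s_{11} = 8; s_{12} = 54; s_{13} = 4; s_{14} = 0; s_{15} = 4.
Since (s_{14}, s_{15}) = (s_0, s_1) = (0, 4) (two consecutive terms determine the rest), the sequence is periodic with period 14.
The value 26 first appears (with k ≥ 2) at s_8.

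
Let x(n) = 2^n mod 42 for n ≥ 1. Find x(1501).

2

Listing terms: x(1) = 2,  x(2) = 4,  x(3) = 8,  x(4) = 16,  x(5) = 32,  x(6) = 22,  x(7) = 2.
Since x(7) = x(1) = 2, the sequence is periodic with period 6.
(1501 - 1) mod 6 = 0, so x(1501) = x(1) = 2.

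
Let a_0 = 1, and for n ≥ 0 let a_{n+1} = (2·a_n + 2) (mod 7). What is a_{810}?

1

Computing terms: a_0 = 1, a_1 = 4, a_2 = 3, a_3 = 1.
The sequence repeats with period 3.
(810 - 0) mod 3 = 0, so a_{810} = a_0 = 1.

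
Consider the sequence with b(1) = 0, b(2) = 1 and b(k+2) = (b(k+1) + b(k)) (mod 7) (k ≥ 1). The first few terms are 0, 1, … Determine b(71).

Computing terms: b(1) = 0,  b(2) = 1,  b(3) = 1,  b(4) = 2,  b(5) = 3,  b(6) = 5,  b(7) = 1,  b(8) = 6,  b(9) = 0,  b(10) = 6,  b(11) = 6,  b(12) = 5,  b(13) = 4,  b(14) = 2,  b(15) = 6,  b(16) = 1,  b(17) = 0,  b(18) = 1.
The sequence repeats with period 16.
(71 - 1) mod 16 = 6, so b(71) = b(7) = 1.

1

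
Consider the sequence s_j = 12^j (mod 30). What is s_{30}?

Listing terms: s_1 = 12; s_2 = 24; s_3 = 18; s_4 = 6; s_5 = 12.
Since s_5 = s_1 = 12, the sequence is periodic with period 4.
(30 - 1) mod 4 = 1, so s_{30} = s_2 = 24.

24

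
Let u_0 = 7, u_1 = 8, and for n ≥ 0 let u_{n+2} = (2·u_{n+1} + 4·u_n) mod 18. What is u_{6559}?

u_0 = 7, u_1 = 8, u_2 = 8, u_3 = 12, u_4 = 2, u_5 = 16, u_6 = 4, u_7 = 0, u_8 = 16, u_9 = 14, u_{10} = 2, u_{11} = 6, u_{12} = 2, u_{13} = 10, u_{14} = 10, u_{15} = 6, u_{16} = 16, u_{17} = 2, u_{18} = 14, u_{19} = 0, u_{20} = 2, u_{21} = 4, u_{22} = 16, u_{23} = 12, u_{24} = 16, u_{25} = 8, u_{26} = 8.
Since (u_{25}, u_{26}) = (u_1, u_2) = (8, 8) (two consecutive terms determine the rest), the sequence is eventually periodic: after a pre-period of length 1 it cycles with period 24.
For n ≥ 1, u_n depends only on (n - 1) mod 24. (6559 - 1) mod 24 = 6, so u_{6559} = u_7 = 0.

0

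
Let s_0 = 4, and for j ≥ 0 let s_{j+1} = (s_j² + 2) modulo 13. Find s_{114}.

12

Computing terms: s_0 = 4, s_1 = 5, s_2 = 1, s_3 = 3, s_4 = 11, s_5 = 6, s_6 = 12, s_7 = 3.
Since s_7 = s_3 = 3, the sequence is eventually periodic: after a pre-period of length 3 it cycles with period 4.
For j ≥ 3, s_j depends only on (j - 3) mod 4. (114 - 3) mod 4 = 3, so s_{114} = s_6 = 12.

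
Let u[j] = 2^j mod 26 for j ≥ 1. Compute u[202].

10

Listing terms: u[1] = 2, u[2] = 4, u[3] = 8, u[4] = 16, u[5] = 6, u[6] = 12, u[7] = 24, u[8] = 22, u[9] = 18, u[10] = 10, u[11] = 20, u[12] = 14, u[13] = 2.
The sequence repeats with period 12.
(202 - 1) mod 12 = 9, so u[202] = u[10] = 10.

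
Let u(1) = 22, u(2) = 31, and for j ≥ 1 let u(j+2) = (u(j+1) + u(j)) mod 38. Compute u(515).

We have u(1) = 22,  u(2) = 31,  u(3) = 15,  u(4) = 8,  u(5) = 23,  u(6) = 31,  u(7) = 16,  u(8) = 9,  u(9) = 25,  u(10) = 34,  u(11) = 21,  u(12) = 17,  u(13) = 0,  u(14) = 17,  u(15) = 17,  u(16) = 34,  u(17) = 13,  u(18) = 9,  u(19) = 22,  u(20) = 31.
Since (u(19), u(20)) = (u(1), u(2)) = (22, 31) (two consecutive terms determine the rest), the sequence is periodic with period 18.
So u(515) = u(1 + ((515-1) mod 18)) = u(11) = 21.

21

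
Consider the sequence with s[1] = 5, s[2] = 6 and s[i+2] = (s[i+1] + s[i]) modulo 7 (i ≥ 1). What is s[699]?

Listing terms: s[1] = 5, s[2] = 6, s[3] = 4, s[4] = 3, s[5] = 0, s[6] = 3, s[7] = 3, s[8] = 6, s[9] = 2, s[10] = 1, s[11] = 3, s[12] = 4, s[13] = 0, s[14] = 4, s[15] = 4, s[16] = 1, s[17] = 5, s[18] = 6.
The sequence repeats with period 16.
So s[699] = s[1 + ((699-1) mod 16)] = s[11] = 3.

3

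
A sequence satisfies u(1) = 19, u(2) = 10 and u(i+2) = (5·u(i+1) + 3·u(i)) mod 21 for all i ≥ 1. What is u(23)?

Listing terms: u(1) = 19, u(2) = 10, u(3) = 2, u(4) = 19, u(5) = 17, u(6) = 16, u(7) = 5, u(8) = 10, u(9) = 2.
Since (u(8), u(9)) = (u(2), u(3)) = (10, 2) (two consecutive terms determine the rest), the sequence is eventually periodic: after a pre-period of length 1 it cycles with period 6.
For i ≥ 2, u(i) depends only on (i - 2) mod 6. (23 - 2) mod 6 = 3, so u(23) = u(5) = 17.

17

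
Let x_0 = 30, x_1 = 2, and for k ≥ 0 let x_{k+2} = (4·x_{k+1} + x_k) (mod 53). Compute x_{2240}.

42

We have x_0 = 30; x_1 = 2; x_2 = 38; x_3 = 48; x_4 = 18; x_5 = 14; x_6 = 21; x_7 = 45; x_8 = 42; x_9 = 1; x_{10} = 46; x_{11} = 26; x_{12} = 44; x_{13} = 43; x_{14} = 4; x_{15} = 6; x_{16} = 28; x_{17} = 12; x_{18} = 23; x_{19} = 51; x_{20} = 15; x_{21} = 5; x_{22} = 35; x_{23} = 39; x_{24} = 32; x_{25} = 8; x_{26} = 11; x_{27} = 52; x_{28} = 7; x_{29} = 27; x_{30} = 9; x_{31} = 10; x_{32} = 49; x_{33} = 47; x_{34} = 25; x_{35} = 41; x_{36} = 30; x_{37} = 2.
Since (x_{36}, x_{37}) = (x_0, x_1) = (30, 2) (two consecutive terms determine the rest), the sequence is periodic with period 36.
(2240 - 0) mod 36 = 8, so x_{2240} = x_8 = 42.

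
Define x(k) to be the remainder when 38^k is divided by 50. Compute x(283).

22

We have x(1) = 38,  x(2) = 44,  x(3) = 22,  x(4) = 36,  x(5) = 18,  x(6) = 34,  x(7) = 42,  x(8) = 46,  x(9) = 48,  x(10) = 24,  x(11) = 12,  x(12) = 6,  x(13) = 28,  x(14) = 14,  x(15) = 32,  x(16) = 16,  x(17) = 8,  x(18) = 4,  x(19) = 2,  x(20) = 26,  x(21) = 38.
Since x(21) = x(1) = 38, the sequence is periodic with period 20.
(283 - 1) mod 20 = 2, so x(283) = x(3) = 22.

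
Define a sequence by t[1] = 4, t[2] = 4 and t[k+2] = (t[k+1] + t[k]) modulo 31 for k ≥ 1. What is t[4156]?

11

Listing terms: t[1] = 4, t[2] = 4, t[3] = 8, t[4] = 12, t[5] = 20, t[6] = 1, t[7] = 21, t[8] = 22, t[9] = 12, t[10] = 3, t[11] = 15, t[12] = 18, t[13] = 2, t[14] = 20, t[15] = 22, t[16] = 11, t[17] = 2, t[18] = 13, t[19] = 15, t[20] = 28, t[21] = 12, t[22] = 9, t[23] = 21, t[24] = 30, t[25] = 20, t[26] = 19, t[27] = 8, t[28] = 27, t[29] = 4, t[30] = 0, t[31] = 4, t[32] = 4.
Since (t[31], t[32]) = (t[1], t[2]) = (4, 4) (two consecutive terms determine the rest), the sequence is periodic with period 30.
(4156 - 1) mod 30 = 15, so t[4156] = t[16] = 11.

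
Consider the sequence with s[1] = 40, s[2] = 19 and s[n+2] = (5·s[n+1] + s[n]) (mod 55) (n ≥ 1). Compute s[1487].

10

Computing terms: s[1] = 40,  s[2] = 19,  s[3] = 25,  s[4] = 34,  s[5] = 30,  s[6] = 19,  s[7] = 15,  s[8] = 39,  s[9] = 45,  s[10] = 44,  s[11] = 45,  s[12] = 49,  s[13] = 15,  s[14] = 14,  s[15] = 30,  s[16] = 54,  s[17] = 25,  s[18] = 14,  s[19] = 40,  s[20] = 49,  s[21] = 10,  s[22] = 44,  s[23] = 10,  s[24] = 39,  s[25] = 40,  s[26] = 19.
The sequence repeats with period 24.
So s[1487] = s[1 + ((1487-1) mod 24)] = s[23] = 10.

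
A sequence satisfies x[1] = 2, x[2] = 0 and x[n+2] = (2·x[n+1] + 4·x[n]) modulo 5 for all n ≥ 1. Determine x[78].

3

x[1] = 2, x[2] = 0, x[3] = 3, x[4] = 1, x[5] = 4, x[6] = 2, x[7] = 0.
The sequence repeats with period 5.
(78 - 1) mod 5 = 2, so x[78] = x[3] = 3.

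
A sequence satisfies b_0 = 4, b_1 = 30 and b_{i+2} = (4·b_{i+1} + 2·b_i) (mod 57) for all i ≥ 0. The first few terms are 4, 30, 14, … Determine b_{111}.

2

b_0 = 4,  b_1 = 30,  b_2 = 14,  b_3 = 2,  b_4 = 36,  b_5 = 34,  b_6 = 37,  b_7 = 45,  b_8 = 26,  b_9 = 23,  b_{10} = 30,  b_{11} = 52,  b_{12} = 40,  b_{13} = 36,  b_{14} = 53,  b_{15} = 56,  b_{16} = 45,  b_{17} = 7,  b_{18} = 4,  b_{19} = 30.
Since (b_{18}, b_{19}) = (b_0, b_1) = (4, 30) (two consecutive terms determine the rest), the sequence is periodic with period 18.
(111 - 0) mod 18 = 3, so b_{111} = b_3 = 2.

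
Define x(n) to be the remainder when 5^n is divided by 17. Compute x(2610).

8

Listing terms: x(1) = 5,  x(2) = 8,  x(3) = 6,  x(4) = 13,  x(5) = 14,  x(6) = 2,  x(7) = 10,  x(8) = 16,  x(9) = 12,  x(10) = 9,  x(11) = 11,  x(12) = 4,  x(13) = 3,  x(14) = 15,  x(15) = 7,  x(16) = 1,  x(17) = 5.
The sequence repeats with period 16.
So x(2610) = x(1 + ((2610-1) mod 16)) = x(2) = 8.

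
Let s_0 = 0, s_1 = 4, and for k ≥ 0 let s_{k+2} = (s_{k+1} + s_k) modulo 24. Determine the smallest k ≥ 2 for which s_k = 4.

2

Computing terms: s_0 = 0,  s_1 = 4,  s_2 = 4,  s_3 = 8,  s_4 = 12,  s_5 = 20,  s_6 = 8,  s_7 = 4,  s_8 = 12,  s_9 = 16,  s_{10} = 4,  s_{11} = 20,  s_{12} = 0,  s_{13} = 20,  s_{14} = 20,  s_{15} = 16,  s_{16} = 12,  s_{17} = 4,  s_{18} = 16,  s_{19} = 20,  s_{20} = 12,  s_{21} = 8,  s_{22} = 20,  s_{23} = 4,  s_{24} = 0,  s_{25} = 4.
Since (s_{24}, s_{25}) = (s_0, s_1) = (0, 4) (two consecutive terms determine the rest), the sequence is periodic with period 24.
The value 4 first appears (with k ≥ 2) at s_2.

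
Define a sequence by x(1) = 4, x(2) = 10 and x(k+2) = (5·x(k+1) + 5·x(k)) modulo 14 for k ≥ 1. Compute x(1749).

6

Listing terms: x(1) = 4, x(2) = 10, x(3) = 0, x(4) = 8, x(5) = 12, x(6) = 2, x(7) = 0, x(8) = 10, x(9) = 8, x(10) = 6, x(11) = 0, x(12) = 2, x(13) = 10, x(14) = 4, x(15) = 0, x(16) = 6, x(17) = 2, x(18) = 12, x(19) = 0, x(20) = 4, x(21) = 6, x(22) = 8, x(23) = 0, x(24) = 12, x(25) = 4, x(26) = 10.
Since (x(25), x(26)) = (x(1), x(2)) = (4, 10) (two consecutive terms determine the rest), the sequence is periodic with period 24.
(1749 - 1) mod 24 = 20, so x(1749) = x(21) = 6.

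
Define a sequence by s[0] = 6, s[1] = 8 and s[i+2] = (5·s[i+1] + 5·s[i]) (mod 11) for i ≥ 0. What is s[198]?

Computing terms: s[0] = 6,  s[1] = 8,  s[2] = 4,  s[3] = 5,  s[4] = 1,  s[5] = 8,  s[6] = 1,  s[7] = 1,  s[8] = 10,  s[9] = 0,  s[10] = 6,  s[11] = 8.
Since (s[10], s[11]) = (s[0], s[1]) = (6, 8) (two consecutive terms determine the rest), the sequence is periodic with period 10.
So s[198] = s[0 + ((198-0) mod 10)] = s[8] = 10.

10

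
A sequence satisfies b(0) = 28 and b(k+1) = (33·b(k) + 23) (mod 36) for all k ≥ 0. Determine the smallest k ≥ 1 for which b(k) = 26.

Listing terms: b(0) = 28,  b(1) = 11,  b(2) = 26,  b(3) = 17,  b(4) = 8,  b(5) = 35,  b(6) = 26.
Since b(6) = b(2) = 26, the sequence is eventually periodic: after a pre-period of length 2 it cycles with period 4.
The value 26 first appears (with k ≥ 1) at b(2).

2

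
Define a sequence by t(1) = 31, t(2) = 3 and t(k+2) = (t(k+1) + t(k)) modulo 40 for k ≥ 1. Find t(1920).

t(1) = 31; t(2) = 3; t(3) = 34; t(4) = 37; t(5) = 31; t(6) = 28; t(7) = 19; t(8) = 7; t(9) = 26; t(10) = 33; t(11) = 19; t(12) = 12; t(13) = 31; t(14) = 3.
Since (t(13), t(14)) = (t(1), t(2)) = (31, 3) (two consecutive terms determine the rest), the sequence is periodic with period 12.
So t(1920) = t(1 + ((1920-1) mod 12)) = t(12) = 12.

12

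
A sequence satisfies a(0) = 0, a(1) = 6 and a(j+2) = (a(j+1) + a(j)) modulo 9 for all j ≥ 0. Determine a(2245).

3

Listing terms: a(0) = 0; a(1) = 6; a(2) = 6; a(3) = 3; a(4) = 0; a(5) = 3; a(6) = 3; a(7) = 6; a(8) = 0; a(9) = 6.
The sequence repeats with period 8.
So a(2245) = a(0 + ((2245-0) mod 8)) = a(5) = 3.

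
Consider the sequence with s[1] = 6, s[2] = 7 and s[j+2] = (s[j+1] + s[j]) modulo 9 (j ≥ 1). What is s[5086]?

5

We have s[1] = 6; s[2] = 7; s[3] = 4; s[4] = 2; s[5] = 6; s[6] = 8; s[7] = 5; s[8] = 4; s[9] = 0; s[10] = 4; s[11] = 4; s[12] = 8; s[13] = 3; s[14] = 2; s[15] = 5; s[16] = 7; s[17] = 3; s[18] = 1; s[19] = 4; s[20] = 5; s[21] = 0; s[22] = 5; s[23] = 5; s[24] = 1; s[25] = 6; s[26] = 7.
Since (s[25], s[26]) = (s[1], s[2]) = (6, 7) (two consecutive terms determine the rest), the sequence is periodic with period 24.
So s[5086] = s[1 + ((5086-1) mod 24)] = s[22] = 5.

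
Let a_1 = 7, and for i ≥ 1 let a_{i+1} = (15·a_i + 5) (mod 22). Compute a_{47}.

We have a_1 = 7,  a_2 = 0,  a_3 = 5,  a_4 = 14,  a_5 = 17,  a_6 = 18,  a_7 = 11,  a_8 = 16,  a_9 = 3,  a_{10} = 6,  a_{11} = 7.
Since a_{11} = a_1 = 7, the sequence is periodic with period 10.
(47 - 1) mod 10 = 6, so a_{47} = a_7 = 11.

11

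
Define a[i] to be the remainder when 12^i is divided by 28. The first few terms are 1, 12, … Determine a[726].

8

a[0] = 1, a[1] = 12, a[2] = 4, a[3] = 20, a[4] = 16, a[5] = 24, a[6] = 8, a[7] = 12.
Since a[7] = a[1] = 12, the sequence is eventually periodic: after a pre-period of length 1 it cycles with period 6.
For i ≥ 1, a[i] depends only on (i - 1) mod 6. (726 - 1) mod 6 = 5, so a[726] = a[6] = 8.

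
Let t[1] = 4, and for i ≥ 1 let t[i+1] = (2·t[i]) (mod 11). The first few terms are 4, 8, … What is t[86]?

7

Listing terms: t[1] = 4,  t[2] = 8,  t[3] = 5,  t[4] = 10,  t[5] = 9,  t[6] = 7,  t[7] = 3,  t[8] = 6,  t[9] = 1,  t[10] = 2,  t[11] = 4.
Since t[11] = t[1] = 4, the sequence is periodic with period 10.
(86 - 1) mod 10 = 5, so t[86] = t[6] = 7.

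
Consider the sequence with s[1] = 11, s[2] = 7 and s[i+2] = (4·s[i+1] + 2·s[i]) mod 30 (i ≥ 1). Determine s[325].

Computing terms: s[1] = 11, s[2] = 7, s[3] = 20, s[4] = 4, s[5] = 26, s[6] = 22, s[7] = 20, s[8] = 4.
Since (s[7], s[8]) = (s[3], s[4]) = (20, 4) (two consecutive terms determine the rest), the sequence is eventually periodic: after a pre-period of length 2 it cycles with period 4.
For i ≥ 3, s[i] depends only on (i - 3) mod 4. (325 - 3) mod 4 = 2, so s[325] = s[5] = 26.

26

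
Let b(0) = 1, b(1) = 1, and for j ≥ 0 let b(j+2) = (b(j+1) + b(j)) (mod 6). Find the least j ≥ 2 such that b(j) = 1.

6

Listing terms: b(0) = 1,  b(1) = 1,  b(2) = 2,  b(3) = 3,  b(4) = 5,  b(5) = 2,  b(6) = 1,  b(7) = 3,  b(8) = 4,  b(9) = 1,  b(10) = 5,  b(11) = 0,  b(12) = 5,  b(13) = 5,  b(14) = 4,  b(15) = 3,  b(16) = 1,  b(17) = 4,  b(18) = 5,  b(19) = 3,  b(20) = 2,  b(21) = 5,  b(22) = 1,  b(23) = 0,  b(24) = 1,  b(25) = 1.
Since (b(24), b(25)) = (b(0), b(1)) = (1, 1) (two consecutive terms determine the rest), the sequence is periodic with period 24.
The value 1 first appears (with j ≥ 2) at b(6).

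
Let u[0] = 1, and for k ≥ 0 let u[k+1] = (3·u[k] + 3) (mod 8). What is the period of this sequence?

4

Computing terms: u[0] = 1,  u[1] = 6,  u[2] = 5,  u[3] = 2,  u[4] = 1.
The sequence repeats with period 4.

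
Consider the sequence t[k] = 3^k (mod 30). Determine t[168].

Listing terms: t[1] = 3,  t[2] = 9,  t[3] = 27,  t[4] = 21,  t[5] = 3.
The sequence repeats with period 4.
(168 - 1) mod 4 = 3, so t[168] = t[4] = 21.

21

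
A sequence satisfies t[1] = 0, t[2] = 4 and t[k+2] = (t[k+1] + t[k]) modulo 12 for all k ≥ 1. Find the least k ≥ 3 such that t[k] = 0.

Listing terms: t[1] = 0, t[2] = 4, t[3] = 4, t[4] = 8, t[5] = 0, t[6] = 8, t[7] = 8, t[8] = 4, t[9] = 0, t[10] = 4.
The sequence repeats with period 8.
The value 0 first appears (with k ≥ 3) at t[5].

5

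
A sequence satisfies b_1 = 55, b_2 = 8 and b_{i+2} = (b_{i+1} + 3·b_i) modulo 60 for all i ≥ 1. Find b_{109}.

Computing terms: b_1 = 55, b_2 = 8, b_3 = 53, b_4 = 17, b_5 = 56, b_6 = 47, b_7 = 35, b_8 = 56, b_9 = 41, b_{10} = 29, b_{11} = 32, b_{12} = 59, b_{13} = 35, b_{14} = 32, b_{15} = 17, b_{16} = 53, b_{17} = 44, b_{18} = 23, b_{19} = 35, b_{20} = 44, b_{21} = 29, b_{22} = 41, b_{23} = 8, b_{24} = 11, b_{25} = 35, b_{26} = 8, b_{27} = 53.
Since (b_{26}, b_{27}) = (b_2, b_3) = (8, 53) (two consecutive terms determine the rest), the sequence is eventually periodic: after a pre-period of length 1 it cycles with period 24.
For i ≥ 2, b_i depends only on (i - 2) mod 24. (109 - 2) mod 24 = 11, so b_{109} = b_{13} = 35.

35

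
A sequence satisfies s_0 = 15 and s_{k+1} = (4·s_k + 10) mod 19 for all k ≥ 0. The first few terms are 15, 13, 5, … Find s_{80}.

6

We have s_0 = 15; s_1 = 13; s_2 = 5; s_3 = 11; s_4 = 16; s_5 = 17; s_6 = 2; s_7 = 18; s_8 = 6; s_9 = 15.
The sequence repeats with period 9.
(80 - 0) mod 9 = 8, so s_{80} = s_8 = 6.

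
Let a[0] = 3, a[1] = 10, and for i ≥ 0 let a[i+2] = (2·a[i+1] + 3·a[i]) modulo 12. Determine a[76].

11

Listing terms: a[0] = 3,  a[1] = 10,  a[2] = 5,  a[3] = 4,  a[4] = 11,  a[5] = 10,  a[6] = 5.
Since (a[5], a[6]) = (a[1], a[2]) = (10, 5) (two consecutive terms determine the rest), the sequence is eventually periodic: after a pre-period of length 1 it cycles with period 4.
For i ≥ 1, a[i] depends only on (i - 1) mod 4. (76 - 1) mod 4 = 3, so a[76] = a[4] = 11.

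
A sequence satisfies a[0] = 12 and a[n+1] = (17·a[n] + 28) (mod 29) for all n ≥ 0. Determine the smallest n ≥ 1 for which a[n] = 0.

Listing terms: a[0] = 12, a[1] = 0, a[2] = 28, a[3] = 11, a[4] = 12.
The sequence repeats with period 4.
The value 0 first appears (with n ≥ 1) at a[1].

1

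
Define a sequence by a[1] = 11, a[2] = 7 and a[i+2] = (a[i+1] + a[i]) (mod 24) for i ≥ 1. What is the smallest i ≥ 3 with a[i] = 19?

a[1] = 11,  a[2] = 7,  a[3] = 18,  a[4] = 1,  a[5] = 19,  a[6] = 20,  a[7] = 15,  a[8] = 11,  a[9] = 2,  a[10] = 13,  a[11] = 15,  a[12] = 4,  a[13] = 19,  a[14] = 23,  a[15] = 18,  a[16] = 17,  a[17] = 11,  a[18] = 4,  a[19] = 15,  a[20] = 19,  a[21] = 10,  a[22] = 5,  a[23] = 15,  a[24] = 20,  a[25] = 11,  a[26] = 7.
The sequence repeats with period 24.
The value 19 first appears (with i ≥ 3) at a[5].

5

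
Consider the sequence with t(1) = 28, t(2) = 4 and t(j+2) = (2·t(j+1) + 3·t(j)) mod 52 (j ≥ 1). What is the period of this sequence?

6

Listing terms: t(1) = 28, t(2) = 4, t(3) = 40, t(4) = 40, t(5) = 44, t(6) = 0, t(7) = 28, t(8) = 4.
Since (t(7), t(8)) = (t(1), t(2)) = (28, 4) (two consecutive terms determine the rest), the sequence is periodic with period 6.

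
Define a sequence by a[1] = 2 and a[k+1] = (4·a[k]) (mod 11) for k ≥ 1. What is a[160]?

6

a[1] = 2, a[2] = 8, a[3] = 10, a[4] = 7, a[5] = 6, a[6] = 2.
The sequence repeats with period 5.
So a[160] = a[1 + ((160-1) mod 5)] = a[5] = 6.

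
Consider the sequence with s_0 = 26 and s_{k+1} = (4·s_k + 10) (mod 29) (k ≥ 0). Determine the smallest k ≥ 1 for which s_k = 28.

6

Listing terms: s_0 = 26; s_1 = 27; s_2 = 2; s_3 = 18; s_4 = 24; s_5 = 19; s_6 = 28; s_7 = 6; s_8 = 5; s_9 = 1; s_{10} = 14; s_{11} = 8; s_{12} = 13; s_{13} = 4; s_{14} = 26.
Since s_{14} = s_0 = 26, the sequence is periodic with period 14.
The value 28 first appears (with k ≥ 1) at s_6.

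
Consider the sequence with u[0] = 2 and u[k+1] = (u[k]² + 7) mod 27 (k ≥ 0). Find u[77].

We have u[0] = 2,  u[1] = 11,  u[2] = 20,  u[3] = 2.
Since u[3] = u[0] = 2, the sequence is periodic with period 3.
So u[77] = u[0 + ((77-0) mod 3)] = u[2] = 20.

20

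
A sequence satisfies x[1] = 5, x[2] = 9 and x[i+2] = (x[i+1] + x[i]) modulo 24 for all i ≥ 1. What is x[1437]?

22

Listing terms: x[1] = 5; x[2] = 9; x[3] = 14; x[4] = 23; x[5] = 13; x[6] = 12; x[7] = 1; x[8] = 13; x[9] = 14; x[10] = 3; x[11] = 17; x[12] = 20; x[13] = 13; x[14] = 9; x[15] = 22; x[16] = 7; x[17] = 5; x[18] = 12; x[19] = 17; x[20] = 5; x[21] = 22; x[22] = 3; x[23] = 1; x[24] = 4; x[25] = 5; x[26] = 9.
The sequence repeats with period 24.
So x[1437] = x[1 + ((1437-1) mod 24)] = x[21] = 22.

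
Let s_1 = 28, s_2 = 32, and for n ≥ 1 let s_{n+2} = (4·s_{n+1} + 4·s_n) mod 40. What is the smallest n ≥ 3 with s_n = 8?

We have s_1 = 28,  s_2 = 32,  s_3 = 0,  s_4 = 8,  s_5 = 32,  s_6 = 0.
Since (s_5, s_6) = (s_2, s_3) = (32, 0) (two consecutive terms determine the rest), the sequence is eventually periodic: after a pre-period of length 1 it cycles with period 3.
The value 8 first appears (with n ≥ 3) at s_4.

4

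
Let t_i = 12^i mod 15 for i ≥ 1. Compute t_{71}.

3

Computing terms: t_1 = 12; t_2 = 9; t_3 = 3; t_4 = 6; t_5 = 12.
Since t_5 = t_1 = 12, the sequence is periodic with period 4.
So t_{71} = t_{1 + ((71-1) mod 4)} = t_3 = 3.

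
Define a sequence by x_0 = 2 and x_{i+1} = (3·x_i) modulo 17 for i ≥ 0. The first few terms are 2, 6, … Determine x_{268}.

x_0 = 2,  x_1 = 6,  x_2 = 1,  x_3 = 3,  x_4 = 9,  x_5 = 10,  x_6 = 13,  x_7 = 5,  x_8 = 15,  x_9 = 11,  x_{10} = 16,  x_{11} = 14,  x_{12} = 8,  x_{13} = 7,  x_{14} = 4,  x_{15} = 12,  x_{16} = 2.
The sequence repeats with period 16.
(268 - 0) mod 16 = 12, so x_{268} = x_{12} = 8.

8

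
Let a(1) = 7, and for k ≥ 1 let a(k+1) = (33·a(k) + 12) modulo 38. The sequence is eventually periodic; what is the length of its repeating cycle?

We have a(1) = 7, a(2) = 15, a(3) = 13, a(4) = 23, a(5) = 11, a(6) = 33, a(7) = 37, a(8) = 17, a(9) = 3, a(10) = 35, a(11) = 27, a(12) = 29, a(13) = 19, a(14) = 31, a(15) = 9, a(16) = 5, a(17) = 25, a(18) = 1, a(19) = 7.
Since a(19) = a(1) = 7, the sequence is periodic with period 18.

18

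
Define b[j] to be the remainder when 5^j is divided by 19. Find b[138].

11

Listing terms: b[1] = 5, b[2] = 6, b[3] = 11, b[4] = 17, b[5] = 9, b[6] = 7, b[7] = 16, b[8] = 4, b[9] = 1, b[10] = 5.
The sequence repeats with period 9.
So b[138] = b[1 + ((138-1) mod 9)] = b[3] = 11.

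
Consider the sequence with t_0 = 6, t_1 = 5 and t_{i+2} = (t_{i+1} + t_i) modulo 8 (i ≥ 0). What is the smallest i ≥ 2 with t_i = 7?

8

Computing terms: t_0 = 6; t_1 = 5; t_2 = 3; t_3 = 0; t_4 = 3; t_5 = 3; t_6 = 6; t_7 = 1; t_8 = 7; t_9 = 0; t_{10} = 7; t_{11} = 7; t_{12} = 6; t_{13} = 5.
Since (t_{12}, t_{13}) = (t_0, t_1) = (6, 5) (two consecutive terms determine the rest), the sequence is periodic with period 12.
The value 7 first appears (with i ≥ 2) at t_8.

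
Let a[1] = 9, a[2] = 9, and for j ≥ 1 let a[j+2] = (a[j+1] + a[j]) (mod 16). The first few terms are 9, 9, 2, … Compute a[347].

Computing terms: a[1] = 9; a[2] = 9; a[3] = 2; a[4] = 11; a[5] = 13; a[6] = 8; a[7] = 5; a[8] = 13; a[9] = 2; a[10] = 15; a[11] = 1; a[12] = 0; a[13] = 1; a[14] = 1; a[15] = 2; a[16] = 3; a[17] = 5; a[18] = 8; a[19] = 13; a[20] = 5; a[21] = 2; a[22] = 7; a[23] = 9; a[24] = 0; a[25] = 9; a[26] = 9.
Since (a[25], a[26]) = (a[1], a[2]) = (9, 9) (two consecutive terms determine the rest), the sequence is periodic with period 24.
(347 - 1) mod 24 = 10, so a[347] = a[11] = 1.

1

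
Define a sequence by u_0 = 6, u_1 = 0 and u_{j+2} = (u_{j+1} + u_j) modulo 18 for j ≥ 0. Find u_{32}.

6

u_0 = 6,  u_1 = 0,  u_2 = 6,  u_3 = 6,  u_4 = 12,  u_5 = 0,  u_6 = 12,  u_7 = 12,  u_8 = 6,  u_9 = 0.
Since (u_8, u_9) = (u_0, u_1) = (6, 0) (two consecutive terms determine the rest), the sequence is periodic with period 8.
(32 - 0) mod 8 = 0, so u_{32} = u_0 = 6.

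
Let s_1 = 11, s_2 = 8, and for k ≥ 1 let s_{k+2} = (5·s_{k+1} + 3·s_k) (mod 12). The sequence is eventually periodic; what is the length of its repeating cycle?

6

We have s_1 = 11,  s_2 = 8,  s_3 = 1,  s_4 = 5,  s_5 = 4,  s_6 = 11,  s_7 = 7,  s_8 = 8,  s_9 = 1.
Since (s_8, s_9) = (s_2, s_3) = (8, 1) (two consecutive terms determine the rest), the sequence is eventually periodic: after a pre-period of length 1 it cycles with period 6.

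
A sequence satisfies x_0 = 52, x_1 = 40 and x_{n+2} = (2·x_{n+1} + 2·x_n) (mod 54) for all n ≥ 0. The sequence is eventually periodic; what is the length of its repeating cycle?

9

We have x_0 = 52,  x_1 = 40,  x_2 = 22,  x_3 = 16,  x_4 = 22,  x_5 = 22,  x_6 = 34,  x_7 = 4,  x_8 = 22,  x_9 = 52,  x_{10} = 40.
Since (x_9, x_{10}) = (x_0, x_1) = (52, 40) (two consecutive terms determine the rest), the sequence is periodic with period 9.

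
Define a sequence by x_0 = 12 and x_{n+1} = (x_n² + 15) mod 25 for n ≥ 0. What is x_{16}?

We have x_0 = 12; x_1 = 9; x_2 = 21; x_3 = 6; x_4 = 1; x_5 = 16; x_6 = 21.
Since x_6 = x_2 = 21, the sequence is eventually periodic: after a pre-period of length 2 it cycles with period 4.
For n ≥ 2, x_n depends only on (n - 2) mod 4. (16 - 2) mod 4 = 2, so x_{16} = x_4 = 1.

1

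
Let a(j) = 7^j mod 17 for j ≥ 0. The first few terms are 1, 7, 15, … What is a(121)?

We have a(0) = 1,  a(1) = 7,  a(2) = 15,  a(3) = 3,  a(4) = 4,  a(5) = 11,  a(6) = 9,  a(7) = 12,  a(8) = 16,  a(9) = 10,  a(10) = 2,  a(11) = 14,  a(12) = 13,  a(13) = 6,  a(14) = 8,  a(15) = 5,  a(16) = 1.
The sequence repeats with period 16.
(121 - 0) mod 16 = 9, so a(121) = a(9) = 10.

10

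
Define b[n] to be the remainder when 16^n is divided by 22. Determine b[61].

b[1] = 16,  b[2] = 14,  b[3] = 4,  b[4] = 20,  b[5] = 12,  b[6] = 16.
The sequence repeats with period 5.
So b[61] = b[1 + ((61-1) mod 5)] = b[1] = 16.

16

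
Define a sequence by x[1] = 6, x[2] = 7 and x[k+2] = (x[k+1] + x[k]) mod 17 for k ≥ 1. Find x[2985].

Computing terms: x[1] = 6,  x[2] = 7,  x[3] = 13,  x[4] = 3,  x[5] = 16,  x[6] = 2,  x[7] = 1,  x[8] = 3,  x[9] = 4,  x[10] = 7,  x[11] = 11,  x[12] = 1,  x[13] = 12,  x[14] = 13,  x[15] = 8,  x[16] = 4,  x[17] = 12,  x[18] = 16,  x[19] = 11,  x[20] = 10,  x[21] = 4,  x[22] = 14,  x[23] = 1,  x[24] = 15,  x[25] = 16,  x[26] = 14,  x[27] = 13,  x[28] = 10,  x[29] = 6,  x[30] = 16,  x[31] = 5,  x[32] = 4,  x[33] = 9,  x[34] = 13,  x[35] = 5,  x[36] = 1,  x[37] = 6,  x[38] = 7.
Since (x[37], x[38]) = (x[1], x[2]) = (6, 7) (two consecutive terms determine the rest), the sequence is periodic with period 36.
(2985 - 1) mod 36 = 32, so x[2985] = x[33] = 9.

9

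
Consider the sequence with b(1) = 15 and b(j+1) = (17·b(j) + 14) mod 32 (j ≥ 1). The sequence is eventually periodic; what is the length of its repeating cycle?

We have b(1) = 15, b(2) = 13, b(3) = 11, b(4) = 9, b(5) = 7, b(6) = 5, b(7) = 3, b(8) = 1, b(9) = 31, b(10) = 29, b(11) = 27, b(12) = 25, b(13) = 23, b(14) = 21, b(15) = 19, b(16) = 17, b(17) = 15.
Since b(17) = b(1) = 15, the sequence is periodic with period 16.

16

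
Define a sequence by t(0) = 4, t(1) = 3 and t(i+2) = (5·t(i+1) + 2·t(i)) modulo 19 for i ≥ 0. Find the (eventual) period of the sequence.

We have t(0) = 4,  t(1) = 3,  t(2) = 4,  t(3) = 7,  t(4) = 5,  t(5) = 1,  t(6) = 15,  t(7) = 1,  t(8) = 16,  t(9) = 6,  t(10) = 5,  t(11) = 18,  t(12) = 5,  t(13) = 4,  t(14) = 11,  t(15) = 6,  t(16) = 14,  t(17) = 6,  t(18) = 1,  t(19) = 17,  t(20) = 11,  t(21) = 13,  t(22) = 11,  t(23) = 5,  t(24) = 9,  t(25) = 17,  t(26) = 8,  t(27) = 17,  t(28) = 6,  t(29) = 7,  t(30) = 9,  t(31) = 2,  t(32) = 9,  t(33) = 11,  t(34) = 16,  t(35) = 7,  t(36) = 10,  t(37) = 7,  t(38) = 17,  t(39) = 4,  t(40) = 16,  t(41) = 12,  t(42) = 16,  t(43) = 9,  t(44) = 1,  t(45) = 4,  t(46) = 3.
The sequence repeats with period 45.

45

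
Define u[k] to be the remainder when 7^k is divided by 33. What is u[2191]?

7

u[0] = 1, u[1] = 7, u[2] = 16, u[3] = 13, u[4] = 25, u[5] = 10, u[6] = 4, u[7] = 28, u[8] = 31, u[9] = 19, u[10] = 1.
Since u[10] = u[0] = 1, the sequence is periodic with period 10.
So u[2191] = u[0 + ((2191-0) mod 10)] = u[1] = 7.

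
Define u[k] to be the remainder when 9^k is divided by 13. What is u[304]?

9

u[0] = 1,  u[1] = 9,  u[2] = 3,  u[3] = 1.
The sequence repeats with period 3.
(304 - 0) mod 3 = 1, so u[304] = u[1] = 9.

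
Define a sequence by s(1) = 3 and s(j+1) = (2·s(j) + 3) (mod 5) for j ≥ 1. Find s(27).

s(1) = 3, s(2) = 4, s(3) = 1, s(4) = 0, s(5) = 3.
The sequence repeats with period 4.
So s(27) = s(1 + ((27-1) mod 4)) = s(3) = 1.

1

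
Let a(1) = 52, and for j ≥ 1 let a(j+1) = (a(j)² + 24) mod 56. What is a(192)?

Listing terms: a(1) = 52,  a(2) = 40,  a(3) = 0,  a(4) = 24,  a(5) = 40.
Since a(5) = a(2) = 40, the sequence is eventually periodic: after a pre-period of length 1 it cycles with period 3.
For j ≥ 2, a(j) depends only on (j - 2) mod 3. (192 - 2) mod 3 = 1, so a(192) = a(3) = 0.

0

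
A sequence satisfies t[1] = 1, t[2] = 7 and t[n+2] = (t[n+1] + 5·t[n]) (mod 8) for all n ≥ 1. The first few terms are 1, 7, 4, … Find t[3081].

t[1] = 1, t[2] = 7, t[3] = 4, t[4] = 7, t[5] = 3, t[6] = 6, t[7] = 5, t[8] = 3, t[9] = 4, t[10] = 3, t[11] = 7, t[12] = 6, t[13] = 1, t[14] = 7.
The sequence repeats with period 12.
So t[3081] = t[1 + ((3081-1) mod 12)] = t[9] = 4.

4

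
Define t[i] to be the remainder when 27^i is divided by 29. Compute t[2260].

23

Listing terms: t[1] = 27, t[2] = 4, t[3] = 21, t[4] = 16, t[5] = 26, t[6] = 6, t[7] = 17, t[8] = 24, t[9] = 10, t[10] = 9, t[11] = 11, t[12] = 7, t[13] = 15, t[14] = 28, t[15] = 2, t[16] = 25, t[17] = 8, t[18] = 13, t[19] = 3, t[20] = 23, t[21] = 12, t[22] = 5, t[23] = 19, t[24] = 20, t[25] = 18, t[26] = 22, t[27] = 14, t[28] = 1, t[29] = 27.
The sequence repeats with period 28.
So t[2260] = t[1 + ((2260-1) mod 28)] = t[20] = 23.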